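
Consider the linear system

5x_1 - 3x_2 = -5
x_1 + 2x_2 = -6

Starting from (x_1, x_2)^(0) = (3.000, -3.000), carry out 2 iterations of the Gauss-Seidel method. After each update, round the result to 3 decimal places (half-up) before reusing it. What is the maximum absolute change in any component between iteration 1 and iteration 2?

Iteration 1:
  x_1 = (-5 - (-3)·-3.000) / (5) = -2.800
  x_2 = (-6 - (1)·-2.800) / (2) = -1.600
Iteration 2:
  x_1 = (-5 - (-3)·-1.600) / (5) = -1.960
  x_2 = (-6 - (1)·-1.960) / (2) = -2.020
Change: (0.840, -0.420) → max |·| = 0.840

0.840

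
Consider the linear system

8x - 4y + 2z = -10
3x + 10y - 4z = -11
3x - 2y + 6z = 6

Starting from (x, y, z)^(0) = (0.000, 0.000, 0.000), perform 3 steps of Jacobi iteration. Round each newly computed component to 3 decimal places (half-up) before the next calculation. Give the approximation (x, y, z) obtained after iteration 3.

Iteration 1:
  x = (-10 - (-4)·0.000 - (2)·0.000) / (8) = -1.250
  y = (-11 - (3)·0.000 - (-4)·0.000) / (10) = -1.100
  z = (6 - (3)·0.000 - (-2)·0.000) / (6) = 1.000
Iteration 2:
  x = (-10 - (-4)·-1.100 - (2)·1.000) / (8) = -2.050
  y = (-11 - (3)·-1.250 - (-4)·1.000) / (10) = -0.325
  z = (6 - (3)·-1.250 - (-2)·-1.100) / (6) = 1.258
Iteration 3:
  x = (-10 - (-4)·-0.325 - (2)·1.258) / (8) = -1.727
  y = (-11 - (3)·-2.050 - (-4)·1.258) / (10) = 0.018
  z = (6 - (3)·-2.050 - (-2)·-0.325) / (6) = 1.917

(-1.727, 0.018, 1.917)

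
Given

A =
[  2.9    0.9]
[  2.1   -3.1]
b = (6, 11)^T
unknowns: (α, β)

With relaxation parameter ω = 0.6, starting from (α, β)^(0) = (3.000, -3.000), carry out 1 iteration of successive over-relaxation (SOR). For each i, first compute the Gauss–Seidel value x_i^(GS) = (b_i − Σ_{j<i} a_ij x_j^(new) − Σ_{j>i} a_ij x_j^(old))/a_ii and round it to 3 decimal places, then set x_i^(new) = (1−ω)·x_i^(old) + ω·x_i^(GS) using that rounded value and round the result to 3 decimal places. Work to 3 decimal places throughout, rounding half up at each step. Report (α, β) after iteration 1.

Iteration 1:
  α: GS value = (6 - (0.9)·-3.000) / (2.9) = 3.000;  α ← (1−ω)·3.000 + ω·3.000 = 3.000
  β: GS value = (11 - (2.1)·3.000) / (-3.1) = -1.516;  β ← (1−ω)·-3.000 + ω·-1.516 = -2.110

(3.000, -2.110)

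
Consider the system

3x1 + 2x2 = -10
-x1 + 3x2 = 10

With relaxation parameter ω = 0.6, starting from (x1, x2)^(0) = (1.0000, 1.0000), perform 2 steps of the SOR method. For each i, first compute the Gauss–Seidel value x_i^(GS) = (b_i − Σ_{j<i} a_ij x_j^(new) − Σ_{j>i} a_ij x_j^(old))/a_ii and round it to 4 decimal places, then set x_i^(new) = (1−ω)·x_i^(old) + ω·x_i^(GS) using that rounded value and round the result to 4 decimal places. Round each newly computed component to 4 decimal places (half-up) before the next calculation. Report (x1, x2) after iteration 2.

(-3.6000, 2.0800)

Iteration 1:
  x1: GS value = (-10 - (2)·1.0000) / (3) = -4.0000;  x1 ← (1−ω)·1.0000 + ω·-4.0000 = -2.0000
  x2: GS value = (10 - (-1)·-2.0000) / (3) = 2.6667;  x2 ← (1−ω)·1.0000 + ω·2.6667 = 2.0000
Iteration 2:
  x1: GS value = (-10 - (2)·2.0000) / (3) = -4.6667;  x1 ← (1−ω)·-2.0000 + ω·-4.6667 = -3.6000
  x2: GS value = (10 - (-1)·-3.6000) / (3) = 2.1333;  x2 ← (1−ω)·2.0000 + ω·2.1333 = 2.0800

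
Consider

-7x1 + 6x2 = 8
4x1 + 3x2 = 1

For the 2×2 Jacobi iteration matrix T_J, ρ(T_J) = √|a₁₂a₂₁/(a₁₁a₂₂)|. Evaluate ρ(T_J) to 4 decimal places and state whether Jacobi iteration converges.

a₁₂a₂₁/(a₁₁a₂₂) = (6)·(4) / ((-7)·(3)) = -1.142857
ρ = √|-1.142857| = √1.142857 = 1.0690
ρ > 1, so Jacobi diverges

1.0690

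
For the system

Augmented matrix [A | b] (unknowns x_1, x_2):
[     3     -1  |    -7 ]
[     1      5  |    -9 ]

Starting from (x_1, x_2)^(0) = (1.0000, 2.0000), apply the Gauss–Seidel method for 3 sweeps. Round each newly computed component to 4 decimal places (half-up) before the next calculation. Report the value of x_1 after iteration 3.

-2.7452

Iteration 1:
  x_1 = (-7 - (-1)·2.0000) / (3) = -1.6667
  x_2 = (-9 - (1)·-1.6667) / (5) = -1.4667
Iteration 2:
  x_1 = (-7 - (-1)·-1.4667) / (3) = -2.8222
  x_2 = (-9 - (1)·-2.8222) / (5) = -1.2356
Iteration 3:
  x_1 = (-7 - (-1)·-1.2356) / (3) = -2.7452
  x_2 = (-9 - (1)·-2.7452) / (5) = -1.2510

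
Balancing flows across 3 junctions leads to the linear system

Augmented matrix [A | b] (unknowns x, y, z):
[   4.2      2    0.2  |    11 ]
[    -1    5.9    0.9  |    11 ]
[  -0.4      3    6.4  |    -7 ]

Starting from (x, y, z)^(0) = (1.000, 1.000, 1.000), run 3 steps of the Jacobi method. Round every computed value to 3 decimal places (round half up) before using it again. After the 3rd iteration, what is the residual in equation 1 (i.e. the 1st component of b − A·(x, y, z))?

0.054

Iteration 1:
  x = (11 - (2)·1.000 - (0.2)·1.000) / (4.2) = 2.095
  y = (11 - (-1)·1.000 - (0.9)·1.000) / (5.9) = 1.881
  z = (-7 - (-0.4)·1.000 - (3)·1.000) / (6.4) = -1.500
Iteration 2:
  x = (11 - (2)·1.881 - (0.2)·-1.500) / (4.2) = 1.795
  y = (11 - (-1)·2.095 - (0.9)·-1.500) / (5.9) = 2.448
  z = (-7 - (-0.4)·2.095 - (3)·1.881) / (6.4) = -1.845
Iteration 3:
  x = (11 - (2)·2.448 - (0.2)·-1.845) / (4.2) = 1.541
  y = (11 - (-1)·1.795 - (0.9)·-1.845) / (5.9) = 2.450
  z = (-7 - (-0.4)·1.795 - (3)·2.448) / (6.4) = -2.129
Residual b − A·x = (0.054, 0.002, -0.108)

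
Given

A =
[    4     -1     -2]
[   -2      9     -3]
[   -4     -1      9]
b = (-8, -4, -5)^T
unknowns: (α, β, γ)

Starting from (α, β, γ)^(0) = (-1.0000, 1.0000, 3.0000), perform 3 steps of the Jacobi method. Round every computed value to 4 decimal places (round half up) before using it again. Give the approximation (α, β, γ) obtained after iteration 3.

Iteration 1:
  α = (-8 - (-1)·1.0000 - (-2)·3.0000) / (4) = -0.2500
  β = (-4 - (-2)·-1.0000 - (-3)·3.0000) / (9) = 0.3333
  γ = (-5 - (-4)·-1.0000 - (-1)·1.0000) / (9) = -0.8889
Iteration 2:
  α = (-8 - (-1)·0.3333 - (-2)·-0.8889) / (4) = -2.3611
  β = (-4 - (-2)·-0.2500 - (-3)·-0.8889) / (9) = -0.7963
  γ = (-5 - (-4)·-0.2500 - (-1)·0.3333) / (9) = -0.6296
Iteration 3:
  α = (-8 - (-1)·-0.7963 - (-2)·-0.6296) / (4) = -2.5139
  β = (-4 - (-2)·-2.3611 - (-3)·-0.6296) / (9) = -1.1790
  γ = (-5 - (-4)·-2.3611 - (-1)·-0.7963) / (9) = -1.6934

(-2.5139, -1.1790, -1.6934)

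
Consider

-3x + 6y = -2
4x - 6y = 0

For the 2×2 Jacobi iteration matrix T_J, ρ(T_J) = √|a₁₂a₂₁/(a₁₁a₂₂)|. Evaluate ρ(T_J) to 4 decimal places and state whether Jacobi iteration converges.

a₁₂a₂₁/(a₁₁a₂₂) = (6)·(4) / ((-3)·(-6)) = 1.333333
ρ = √|1.333333| = √1.333333 = 1.1547
ρ > 1, so Jacobi diverges

1.1547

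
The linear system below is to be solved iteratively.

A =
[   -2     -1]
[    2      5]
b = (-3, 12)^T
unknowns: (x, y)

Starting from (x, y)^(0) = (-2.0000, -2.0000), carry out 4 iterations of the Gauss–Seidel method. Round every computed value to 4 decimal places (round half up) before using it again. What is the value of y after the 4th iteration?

2.2432

Iteration 1:
  x = (-3 - (-1)·-2.0000) / (-2) = 2.5000
  y = (12 - (2)·2.5000) / (5) = 1.4000
Iteration 2:
  x = (-3 - (-1)·1.4000) / (-2) = 0.8000
  y = (12 - (2)·0.8000) / (5) = 2.0800
Iteration 3:
  x = (-3 - (-1)·2.0800) / (-2) = 0.4600
  y = (12 - (2)·0.4600) / (5) = 2.2160
Iteration 4:
  x = (-3 - (-1)·2.2160) / (-2) = 0.3920
  y = (12 - (2)·0.3920) / (5) = 2.2432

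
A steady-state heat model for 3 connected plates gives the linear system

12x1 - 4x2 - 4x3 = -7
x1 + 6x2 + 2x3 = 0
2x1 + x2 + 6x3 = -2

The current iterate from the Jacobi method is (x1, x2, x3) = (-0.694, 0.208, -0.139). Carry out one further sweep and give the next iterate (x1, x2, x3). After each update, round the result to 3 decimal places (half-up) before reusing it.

One sweep:
  x1 = (-7 - (-4)·0.208 - (-4)·-0.139) / (12) = -0.560
  x2 = (0 - (1)·-0.694 - (2)·-0.139) / (6) = 0.162
  x3 = (-2 - (2)·-0.694 - (1)·0.208) / (6) = -0.137

(-0.560, 0.162, -0.137)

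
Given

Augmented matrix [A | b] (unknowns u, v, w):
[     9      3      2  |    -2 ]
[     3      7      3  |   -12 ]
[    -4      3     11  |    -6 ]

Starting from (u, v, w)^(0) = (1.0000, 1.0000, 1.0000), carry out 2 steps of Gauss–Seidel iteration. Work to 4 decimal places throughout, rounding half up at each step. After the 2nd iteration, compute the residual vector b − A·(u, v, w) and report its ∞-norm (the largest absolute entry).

1.3097

Iteration 1:
  u = (-2 - (3)·1.0000 - (2)·1.0000) / (9) = -0.7778
  v = (-12 - (3)·-0.7778 - (3)·1.0000) / (7) = -1.8095
  w = (-6 - (-4)·-0.7778 - (3)·-1.8095) / (11) = -0.3348
Iteration 2:
  u = (-2 - (3)·-1.8095 - (2)·-0.3348) / (9) = 0.4553
  v = (-12 - (3)·0.4553 - (3)·-0.3348) / (7) = -1.7659
  w = (-6 - (-4)·0.4553 - (3)·-1.7659) / (11) = 0.1017
Residual b − A·x = (-1.0034, -1.3097, 0.0002); ∞-norm = 1.3097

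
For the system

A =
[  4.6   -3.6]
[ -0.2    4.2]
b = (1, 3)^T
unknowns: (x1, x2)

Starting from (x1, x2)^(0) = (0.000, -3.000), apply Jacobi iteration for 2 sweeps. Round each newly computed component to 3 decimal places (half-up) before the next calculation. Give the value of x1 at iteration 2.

0.776

Iteration 1:
  x1 = (1 - (-3.6)·-3.000) / (4.6) = -2.130
  x2 = (3 - (-0.2)·0.000) / (4.2) = 0.714
Iteration 2:
  x1 = (1 - (-3.6)·0.714) / (4.6) = 0.776
  x2 = (3 - (-0.2)·-2.130) / (4.2) = 0.613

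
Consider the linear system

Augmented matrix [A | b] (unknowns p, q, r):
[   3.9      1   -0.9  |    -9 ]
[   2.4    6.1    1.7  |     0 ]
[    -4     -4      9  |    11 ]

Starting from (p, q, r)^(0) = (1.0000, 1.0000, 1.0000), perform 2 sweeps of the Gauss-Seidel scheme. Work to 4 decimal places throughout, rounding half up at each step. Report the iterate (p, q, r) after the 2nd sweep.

Iteration 1:
  p = (-9 - (1)·1.0000 - (-0.9)·1.0000) / (3.9) = -2.3333
  q = (0 - (2.4)·-2.3333 - (1.7)·1.0000) / (6.1) = 0.6393
  r = (11 - (-4)·-2.3333 - (-4)·0.6393) / (9) = 0.4693
Iteration 2:
  p = (-9 - (1)·0.6393 - (-0.9)·0.4693) / (3.9) = -2.3633
  q = (0 - (2.4)·-2.3633 - (1.7)·0.4693) / (6.1) = 0.7990
  r = (11 - (-4)·-2.3633 - (-4)·0.7990) / (9) = 0.5270

(-2.3633, 0.7990, 0.5270)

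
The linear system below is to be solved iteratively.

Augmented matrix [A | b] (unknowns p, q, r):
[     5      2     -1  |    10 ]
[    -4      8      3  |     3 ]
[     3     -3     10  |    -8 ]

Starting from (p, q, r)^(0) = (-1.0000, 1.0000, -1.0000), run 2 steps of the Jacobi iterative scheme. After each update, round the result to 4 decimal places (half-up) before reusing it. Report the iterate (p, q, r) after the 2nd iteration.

(1.8600, 1.1500, -1.1450)

Iteration 1:
  p = (10 - (2)·1.0000 - (-1)·-1.0000) / (5) = 1.4000
  q = (3 - (-4)·-1.0000 - (3)·-1.0000) / (8) = 0.2500
  r = (-8 - (3)·-1.0000 - (-3)·1.0000) / (10) = -0.2000
Iteration 2:
  p = (10 - (2)·0.2500 - (-1)·-0.2000) / (5) = 1.8600
  q = (3 - (-4)·1.4000 - (3)·-0.2000) / (8) = 1.1500
  r = (-8 - (3)·1.4000 - (-3)·0.2500) / (10) = -1.1450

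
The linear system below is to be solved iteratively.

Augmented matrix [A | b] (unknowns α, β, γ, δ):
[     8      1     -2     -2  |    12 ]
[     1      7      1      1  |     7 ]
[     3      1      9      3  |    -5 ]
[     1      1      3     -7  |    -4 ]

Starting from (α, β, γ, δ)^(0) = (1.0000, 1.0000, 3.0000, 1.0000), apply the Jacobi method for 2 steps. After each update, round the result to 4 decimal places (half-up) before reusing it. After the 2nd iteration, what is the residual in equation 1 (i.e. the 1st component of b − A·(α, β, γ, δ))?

Iteration 1:
  α = (12 - (1)·1.0000 - (-2)·3.0000 - (-2)·1.0000) / (8) = 2.3750
  β = (7 - (1)·1.0000 - (1)·3.0000 - (1)·1.0000) / (7) = 0.2857
  γ = (-5 - (3)·1.0000 - (1)·1.0000 - (3)·1.0000) / (9) = -1.3333
  δ = (-4 - (1)·1.0000 - (1)·1.0000 - (3)·3.0000) / (-7) = 2.1429
Iteration 2:
  α = (12 - (1)·0.2857 - (-2)·-1.3333 - (-2)·2.1429) / (8) = 1.6667
  β = (7 - (1)·2.3750 - (1)·-1.3333 - (1)·2.1429) / (7) = 0.5451
  γ = (-5 - (3)·2.3750 - (1)·0.2857 - (3)·2.1429) / (9) = -2.0933
  δ = (-4 - (1)·2.3750 - (1)·0.2857 - (3)·-1.3333) / (-7) = 0.3801
Residual b − A·x = (-5.3051, 3.2308, 7.1542, 2.7288)

-5.3051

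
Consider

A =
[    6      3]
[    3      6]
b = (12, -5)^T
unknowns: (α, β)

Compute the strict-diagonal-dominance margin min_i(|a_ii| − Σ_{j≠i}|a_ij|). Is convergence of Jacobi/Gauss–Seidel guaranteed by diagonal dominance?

3

row 1: |6| − (3) = 3
row 2: |6| − (3) = 3
minimum over rows = 3 → strictly diagonally dominant (convergence guaranteed)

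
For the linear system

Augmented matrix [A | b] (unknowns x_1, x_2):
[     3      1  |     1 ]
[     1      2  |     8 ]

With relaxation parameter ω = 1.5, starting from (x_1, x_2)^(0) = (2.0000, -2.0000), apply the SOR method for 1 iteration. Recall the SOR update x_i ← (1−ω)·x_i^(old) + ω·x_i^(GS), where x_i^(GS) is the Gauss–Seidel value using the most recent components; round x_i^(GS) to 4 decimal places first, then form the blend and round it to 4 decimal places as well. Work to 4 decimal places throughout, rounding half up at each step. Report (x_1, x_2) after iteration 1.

Iteration 1:
  x_1: GS value = (1 - (1)·-2.0000) / (3) = 1.0000;  x_1 ← (1−ω)·2.0000 + ω·1.0000 = 0.5000
  x_2: GS value = (8 - (1)·0.5000) / (2) = 3.7500;  x_2 ← (1−ω)·-2.0000 + ω·3.7500 = 6.6250

(0.5000, 6.6250)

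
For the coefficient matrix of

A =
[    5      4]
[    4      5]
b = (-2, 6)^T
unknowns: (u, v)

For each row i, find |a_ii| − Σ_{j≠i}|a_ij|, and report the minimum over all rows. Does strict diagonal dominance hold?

row 1: |5| − (4) = 1
row 2: |5| − (4) = 1
minimum over rows = 1 → strictly diagonally dominant (convergence guaranteed)

1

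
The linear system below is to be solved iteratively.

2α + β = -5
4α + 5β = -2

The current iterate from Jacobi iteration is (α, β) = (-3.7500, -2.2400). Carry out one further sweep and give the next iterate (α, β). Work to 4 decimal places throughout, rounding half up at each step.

One sweep:
  α = (-5 - (1)·-2.2400) / (2) = -1.3800
  β = (-2 - (4)·-3.7500) / (5) = 2.6000

(-1.3800, 2.6000)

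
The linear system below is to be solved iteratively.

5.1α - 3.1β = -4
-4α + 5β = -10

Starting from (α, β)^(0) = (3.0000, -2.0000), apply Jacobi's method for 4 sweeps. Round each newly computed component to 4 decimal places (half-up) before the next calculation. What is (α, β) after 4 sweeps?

Iteration 1:
  α = (-4 - (-3.1)·-2.0000) / (5.1) = -2.0000
  β = (-10 - (-4)·3.0000) / (5) = 0.4000
Iteration 2:
  α = (-4 - (-3.1)·0.4000) / (5.1) = -0.5412
  β = (-10 - (-4)·-2.0000) / (5) = -3.6000
Iteration 3:
  α = (-4 - (-3.1)·-3.6000) / (5.1) = -2.9725
  β = (-10 - (-4)·-0.5412) / (5) = -2.4330
Iteration 4:
  α = (-4 - (-3.1)·-2.4330) / (5.1) = -2.2632
  β = (-10 - (-4)·-2.9725) / (5) = -4.3780

(-2.2632, -4.3780)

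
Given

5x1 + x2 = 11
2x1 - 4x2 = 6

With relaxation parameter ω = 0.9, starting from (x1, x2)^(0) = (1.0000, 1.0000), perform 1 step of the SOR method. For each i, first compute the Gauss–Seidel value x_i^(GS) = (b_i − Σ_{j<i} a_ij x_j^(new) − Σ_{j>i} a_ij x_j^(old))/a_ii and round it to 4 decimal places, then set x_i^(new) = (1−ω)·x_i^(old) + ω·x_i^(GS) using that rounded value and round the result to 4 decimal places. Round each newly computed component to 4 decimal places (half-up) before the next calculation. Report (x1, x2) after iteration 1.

(1.9000, -0.3950)

Iteration 1:
  x1: GS value = (11 - (1)·1.0000) / (5) = 2.0000;  x1 ← (1−ω)·1.0000 + ω·2.0000 = 1.9000
  x2: GS value = (6 - (2)·1.9000) / (-4) = -0.5500;  x2 ← (1−ω)·1.0000 + ω·-0.5500 = -0.3950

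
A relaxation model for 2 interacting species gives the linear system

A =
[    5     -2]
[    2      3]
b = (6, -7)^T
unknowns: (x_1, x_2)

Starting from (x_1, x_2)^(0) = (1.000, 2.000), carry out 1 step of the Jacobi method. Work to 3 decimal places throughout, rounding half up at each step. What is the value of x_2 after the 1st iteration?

Iteration 1:
  x_1 = (6 - (-2)·2.000) / (5) = 2.000
  x_2 = (-7 - (2)·1.000) / (3) = -3.000

-3.000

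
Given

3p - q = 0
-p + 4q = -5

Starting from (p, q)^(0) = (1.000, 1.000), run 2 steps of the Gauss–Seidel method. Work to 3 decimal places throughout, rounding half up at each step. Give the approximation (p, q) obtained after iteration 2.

(-0.389, -1.347)

Iteration 1:
  p = (0 - (-1)·1.000) / (3) = 0.333
  q = (-5 - (-1)·0.333) / (4) = -1.167
Iteration 2:
  p = (0 - (-1)·-1.167) / (3) = -0.389
  q = (-5 - (-1)·-0.389) / (4) = -1.347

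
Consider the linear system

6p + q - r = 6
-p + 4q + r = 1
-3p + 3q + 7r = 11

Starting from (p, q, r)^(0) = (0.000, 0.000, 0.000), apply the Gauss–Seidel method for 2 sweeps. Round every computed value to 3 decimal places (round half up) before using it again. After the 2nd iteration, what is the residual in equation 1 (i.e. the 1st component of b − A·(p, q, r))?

Iteration 1:
  p = (6 - (1)·0.000 - (-1)·0.000) / (6) = 1.000
  q = (1 - (-1)·1.000 - (1)·0.000) / (4) = 0.500
  r = (11 - (-3)·1.000 - (3)·0.500) / (7) = 1.786
Iteration 2:
  p = (6 - (1)·0.500 - (-1)·1.786) / (6) = 1.214
  q = (1 - (-1)·1.214 - (1)·1.786) / (4) = 0.107
  r = (11 - (-3)·1.214 - (3)·0.107) / (7) = 2.046
Residual b − A·x = (0.655, -0.260, -0.001)

0.655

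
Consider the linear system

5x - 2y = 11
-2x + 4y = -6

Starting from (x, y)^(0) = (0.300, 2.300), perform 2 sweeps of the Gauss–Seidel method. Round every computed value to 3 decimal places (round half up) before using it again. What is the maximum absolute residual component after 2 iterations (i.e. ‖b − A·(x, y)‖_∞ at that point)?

Iteration 1:
  x = (11 - (-2)·2.300) / (5) = 3.120
  y = (-6 - (-2)·3.120) / (4) = 0.060
Iteration 2:
  x = (11 - (-2)·0.060) / (5) = 2.224
  y = (-6 - (-2)·2.224) / (4) = -0.388
Residual b − A·x = (-0.896, 0.000); ∞-norm = 0.896

0.896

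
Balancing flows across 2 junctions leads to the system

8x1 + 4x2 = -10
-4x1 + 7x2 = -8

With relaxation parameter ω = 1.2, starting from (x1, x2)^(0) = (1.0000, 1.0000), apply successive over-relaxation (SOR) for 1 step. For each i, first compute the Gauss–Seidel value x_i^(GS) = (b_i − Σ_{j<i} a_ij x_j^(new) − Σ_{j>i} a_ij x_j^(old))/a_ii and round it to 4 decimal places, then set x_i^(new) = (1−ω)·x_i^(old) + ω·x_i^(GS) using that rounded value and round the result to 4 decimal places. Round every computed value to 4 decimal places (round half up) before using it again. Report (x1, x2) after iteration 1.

(-2.3000, -3.1485)

Iteration 1:
  x1: GS value = (-10 - (4)·1.0000) / (8) = -1.7500;  x1 ← (1−ω)·1.0000 + ω·-1.7500 = -2.3000
  x2: GS value = (-8 - (-4)·-2.3000) / (7) = -2.4571;  x2 ← (1−ω)·1.0000 + ω·-2.4571 = -3.1485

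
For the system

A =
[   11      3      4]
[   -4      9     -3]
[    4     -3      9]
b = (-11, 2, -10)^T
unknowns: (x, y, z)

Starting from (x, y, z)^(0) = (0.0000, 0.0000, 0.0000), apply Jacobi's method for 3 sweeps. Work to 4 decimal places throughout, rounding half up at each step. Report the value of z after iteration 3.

-1.0168

Iteration 1:
  x = (-11 - (3)·0.0000 - (4)·0.0000) / (11) = -1.0000
  y = (2 - (-4)·0.0000 - (-3)·0.0000) / (9) = 0.2222
  z = (-10 - (4)·0.0000 - (-3)·0.0000) / (9) = -1.1111
Iteration 2:
  x = (-11 - (3)·0.2222 - (4)·-1.1111) / (11) = -0.6566
  y = (2 - (-4)·-1.0000 - (-3)·-1.1111) / (9) = -0.5926
  z = (-10 - (4)·-1.0000 - (-3)·0.2222) / (9) = -0.5926
Iteration 3:
  x = (-11 - (3)·-0.5926 - (4)·-0.5926) / (11) = -0.6229
  y = (2 - (-4)·-0.6566 - (-3)·-0.5926) / (9) = -0.2671
  z = (-10 - (4)·-0.6566 - (-3)·-0.5926) / (9) = -1.0168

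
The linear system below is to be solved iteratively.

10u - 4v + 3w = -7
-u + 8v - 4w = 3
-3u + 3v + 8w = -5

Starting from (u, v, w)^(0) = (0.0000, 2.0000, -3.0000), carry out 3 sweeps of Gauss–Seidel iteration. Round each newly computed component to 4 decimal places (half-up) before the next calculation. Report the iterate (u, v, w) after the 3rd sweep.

Iteration 1:
  u = (-7 - (-4)·2.0000 - (3)·-3.0000) / (10) = 1.0000
  v = (3 - (-1)·1.0000 - (-4)·-3.0000) / (8) = -1.0000
  w = (-5 - (-3)·1.0000 - (3)·-1.0000) / (8) = 0.1250
Iteration 2:
  u = (-7 - (-4)·-1.0000 - (3)·0.1250) / (10) = -1.1375
  v = (3 - (-1)·-1.1375 - (-4)·0.1250) / (8) = 0.2953
  w = (-5 - (-3)·-1.1375 - (3)·0.2953) / (8) = -1.1623
Iteration 3:
  u = (-7 - (-4)·0.2953 - (3)·-1.1623) / (10) = -0.2332
  v = (3 - (-1)·-0.2332 - (-4)·-1.1623) / (8) = -0.2353
  w = (-5 - (-3)·-0.2332 - (3)·-0.2353) / (8) = -0.6242

(-0.2332, -0.2353, -0.6242)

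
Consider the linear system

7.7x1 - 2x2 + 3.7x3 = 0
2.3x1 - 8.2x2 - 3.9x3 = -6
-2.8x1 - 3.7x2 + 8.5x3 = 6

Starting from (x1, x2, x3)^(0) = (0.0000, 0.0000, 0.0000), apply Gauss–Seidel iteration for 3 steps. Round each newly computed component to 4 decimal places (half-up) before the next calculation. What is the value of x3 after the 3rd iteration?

Iteration 1:
  x1 = (0 - (-2)·0.0000 - (3.7)·0.0000) / (7.7) = 0.0000
  x2 = (-6 - (2.3)·0.0000 - (-3.9)·0.0000) / (-8.2) = 0.7317
  x3 = (6 - (-2.8)·0.0000 - (-3.7)·0.7317) / (8.5) = 1.0244
Iteration 2:
  x1 = (0 - (-2)·0.7317 - (3.7)·1.0244) / (7.7) = -0.3022
  x2 = (-6 - (2.3)·-0.3022 - (-3.9)·1.0244) / (-8.2) = 0.1597
  x3 = (6 - (-2.8)·-0.3022 - (-3.7)·0.1597) / (8.5) = 0.6759
Iteration 3:
  x1 = (0 - (-2)·0.1597 - (3.7)·0.6759) / (7.7) = -0.2833
  x2 = (-6 - (2.3)·-0.2833 - (-3.9)·0.6759) / (-8.2) = 0.3308
  x3 = (6 - (-2.8)·-0.2833 - (-3.7)·0.3308) / (8.5) = 0.7566

0.7566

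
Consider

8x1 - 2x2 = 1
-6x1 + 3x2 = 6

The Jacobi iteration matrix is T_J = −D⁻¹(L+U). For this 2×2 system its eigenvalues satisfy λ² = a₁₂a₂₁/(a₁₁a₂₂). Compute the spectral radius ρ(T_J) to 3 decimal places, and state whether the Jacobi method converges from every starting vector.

0.707

a₁₂a₂₁/(a₁₁a₂₂) = (-2)·(-6) / ((8)·(3)) = 0.500000
ρ = √|0.500000| = √0.500000 = 0.707
ρ < 1, so Jacobi converges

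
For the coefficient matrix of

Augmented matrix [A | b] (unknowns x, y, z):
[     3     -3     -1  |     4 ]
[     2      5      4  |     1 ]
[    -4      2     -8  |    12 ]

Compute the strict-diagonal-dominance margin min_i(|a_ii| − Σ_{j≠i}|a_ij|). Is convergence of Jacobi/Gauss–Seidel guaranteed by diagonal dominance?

row 1: |3| − (3+1) = -1
row 2: |5| − (2+4) = -1
row 3: |-8| − (4+2) = 2
minimum over rows = -1 → not strictly diagonally dominant

-1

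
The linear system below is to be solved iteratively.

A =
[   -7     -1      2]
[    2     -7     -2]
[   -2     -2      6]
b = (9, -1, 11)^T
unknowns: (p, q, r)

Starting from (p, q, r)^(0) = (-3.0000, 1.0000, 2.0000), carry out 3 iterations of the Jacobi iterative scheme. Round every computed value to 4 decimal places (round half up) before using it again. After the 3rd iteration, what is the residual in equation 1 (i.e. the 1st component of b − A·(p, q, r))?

Iteration 1:
  p = (9 - (-1)·1.0000 - (2)·2.0000) / (-7) = -0.8571
  q = (-1 - (2)·-3.0000 - (-2)·2.0000) / (-7) = -1.2857
  r = (11 - (-2)·-3.0000 - (-2)·1.0000) / (6) = 1.1667
Iteration 2:
  p = (9 - (-1)·-1.2857 - (2)·1.1667) / (-7) = -0.7687
  q = (-1 - (2)·-0.8571 - (-2)·1.1667) / (-7) = -0.4354
  r = (11 - (-2)·-0.8571 - (-2)·-1.2857) / (6) = 1.1191
Iteration 3:
  p = (9 - (-1)·-0.4354 - (2)·1.1191) / (-7) = -0.9038
  q = (-1 - (2)·-0.7687 - (-2)·1.1191) / (-7) = -0.3965
  r = (11 - (-2)·-0.7687 - (-2)·-0.4354) / (6) = 1.4320
Residual b − A·x = (-0.5871, 0.8961, -0.1926)

-0.5871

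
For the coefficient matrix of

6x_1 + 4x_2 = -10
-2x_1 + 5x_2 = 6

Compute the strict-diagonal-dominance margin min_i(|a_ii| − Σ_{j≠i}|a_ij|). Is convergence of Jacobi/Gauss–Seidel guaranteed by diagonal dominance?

row 1: |6| − (4) = 2
row 2: |5| − (2) = 3
minimum over rows = 2 → strictly diagonally dominant (convergence guaranteed)

2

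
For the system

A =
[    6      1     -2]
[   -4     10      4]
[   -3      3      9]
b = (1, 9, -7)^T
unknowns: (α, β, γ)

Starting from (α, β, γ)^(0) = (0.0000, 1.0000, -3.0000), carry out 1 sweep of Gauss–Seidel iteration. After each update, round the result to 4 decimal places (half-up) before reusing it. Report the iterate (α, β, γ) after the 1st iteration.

(-1.0000, 1.7000, -1.6778)

Iteration 1:
  α = (1 - (1)·1.0000 - (-2)·-3.0000) / (6) = -1.0000
  β = (9 - (-4)·-1.0000 - (4)·-3.0000) / (10) = 1.7000
  γ = (-7 - (-3)·-1.0000 - (3)·1.7000) / (9) = -1.6778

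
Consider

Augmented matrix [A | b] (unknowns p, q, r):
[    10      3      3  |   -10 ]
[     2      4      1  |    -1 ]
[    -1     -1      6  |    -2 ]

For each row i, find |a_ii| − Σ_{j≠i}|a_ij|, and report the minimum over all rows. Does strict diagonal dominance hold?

row 1: |10| − (3+3) = 4
row 2: |4| − (2+1) = 1
row 3: |6| − (1+1) = 4
minimum over rows = 1 → strictly diagonally dominant (convergence guaranteed)

1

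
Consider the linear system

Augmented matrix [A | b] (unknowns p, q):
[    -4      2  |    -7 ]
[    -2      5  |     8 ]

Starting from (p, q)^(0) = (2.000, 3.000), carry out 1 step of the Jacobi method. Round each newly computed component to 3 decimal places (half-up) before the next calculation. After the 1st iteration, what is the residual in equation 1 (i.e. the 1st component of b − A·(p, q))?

Iteration 1:
  p = (-7 - (2)·3.000) / (-4) = 3.250
  q = (8 - (-2)·2.000) / (5) = 2.400
Residual b − A·x = (1.200, 2.500)

1.200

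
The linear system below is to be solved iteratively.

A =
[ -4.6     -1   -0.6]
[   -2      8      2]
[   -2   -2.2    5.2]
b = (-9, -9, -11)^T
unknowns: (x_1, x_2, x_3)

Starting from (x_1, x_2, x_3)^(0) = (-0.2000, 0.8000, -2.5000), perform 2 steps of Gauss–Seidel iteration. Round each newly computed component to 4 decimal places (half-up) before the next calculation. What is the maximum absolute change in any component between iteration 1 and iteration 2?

Iteration 1:
  x_1 = (-9 - (-1)·0.8000 - (-0.6)·-2.5000) / (-4.6) = 2.1087
  x_2 = (-9 - (-2)·2.1087 - (2)·-2.5000) / (8) = 0.0272
  x_3 = (-11 - (-2)·2.1087 - (-2.2)·0.0272) / (5.2) = -1.2928
Iteration 2:
  x_1 = (-9 - (-1)·0.0272 - (-0.6)·-1.2928) / (-4.6) = 2.1192
  x_2 = (-9 - (-2)·2.1192 - (2)·-1.2928) / (8) = -0.2720
  x_3 = (-11 - (-2)·2.1192 - (-2.2)·-0.2720) / (5.2) = -1.4154
Change: (0.0105, -0.2992, -0.1226) → max |·| = 0.2992

0.2992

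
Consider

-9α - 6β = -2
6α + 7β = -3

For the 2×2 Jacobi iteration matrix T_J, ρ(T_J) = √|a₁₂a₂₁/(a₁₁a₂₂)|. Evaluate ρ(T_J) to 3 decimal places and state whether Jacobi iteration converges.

0.756

a₁₂a₂₁/(a₁₁a₂₂) = (-6)·(6) / ((-9)·(7)) = 0.571429
ρ = √|0.571429| = √0.571429 = 0.756
ρ < 1, so Jacobi converges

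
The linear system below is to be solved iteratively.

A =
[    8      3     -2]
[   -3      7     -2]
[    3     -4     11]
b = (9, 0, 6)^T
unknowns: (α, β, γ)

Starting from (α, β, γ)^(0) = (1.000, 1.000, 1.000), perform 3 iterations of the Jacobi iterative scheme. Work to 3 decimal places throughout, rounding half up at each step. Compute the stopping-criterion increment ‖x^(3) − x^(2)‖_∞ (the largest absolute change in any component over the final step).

Iteration 1:
  α = (9 - (3)·1.000 - (-2)·1.000) / (8) = 1.000
  β = (0 - (-3)·1.000 - (-2)·1.000) / (7) = 0.714
  γ = (6 - (3)·1.000 - (-4)·1.000) / (11) = 0.636
Iteration 2:
  α = (9 - (3)·0.714 - (-2)·0.636) / (8) = 1.016
  β = (0 - (-3)·1.000 - (-2)·0.636) / (7) = 0.610
  γ = (6 - (3)·1.000 - (-4)·0.714) / (11) = 0.532
Iteration 3:
  α = (9 - (3)·0.610 - (-2)·0.532) / (8) = 1.029
  β = (0 - (-3)·1.016 - (-2)·0.532) / (7) = 0.587
  γ = (6 - (3)·1.016 - (-4)·0.610) / (11) = 0.490
Change: (0.013, -0.023, -0.042) → max |·| = 0.042

0.042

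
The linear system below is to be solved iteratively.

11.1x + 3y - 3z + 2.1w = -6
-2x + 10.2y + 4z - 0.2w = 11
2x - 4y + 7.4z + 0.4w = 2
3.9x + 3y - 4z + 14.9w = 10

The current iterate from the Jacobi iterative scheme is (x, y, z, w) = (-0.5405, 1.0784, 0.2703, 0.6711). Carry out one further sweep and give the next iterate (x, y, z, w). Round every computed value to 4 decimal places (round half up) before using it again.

(-0.8859, 0.8796, 0.9630, 0.6681)

One sweep:
  x = (-6 - (3)·1.0784 - (-3)·0.2703 - (2.1)·0.6711) / (11.1) = -0.8859
  y = (11 - (-2)·-0.5405 - (4)·0.2703 - (-0.2)·0.6711) / (10.2) = 0.8796
  z = (2 - (2)·-0.5405 - (-4)·1.0784 - (0.4)·0.6711) / (7.4) = 0.9630
  w = (10 - (3.9)·-0.5405 - (3)·1.0784 - (-4)·0.2703) / (14.9) = 0.6681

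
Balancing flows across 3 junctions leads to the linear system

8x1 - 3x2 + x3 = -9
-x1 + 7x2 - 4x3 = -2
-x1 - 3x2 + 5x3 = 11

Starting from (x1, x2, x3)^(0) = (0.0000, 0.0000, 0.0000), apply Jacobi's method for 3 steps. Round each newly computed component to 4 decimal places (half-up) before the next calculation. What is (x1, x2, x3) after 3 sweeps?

(-1.0464, 0.5296, 2.3850)

Iteration 1:
  x1 = (-9 - (-3)·0.0000 - (1)·0.0000) / (8) = -1.1250
  x2 = (-2 - (-1)·0.0000 - (-4)·0.0000) / (7) = -0.2857
  x3 = (11 - (-1)·0.0000 - (-3)·0.0000) / (5) = 2.2000
Iteration 2:
  x1 = (-9 - (-3)·-0.2857 - (1)·2.2000) / (8) = -1.5071
  x2 = (-2 - (-1)·-1.1250 - (-4)·2.2000) / (7) = 0.8107
  x3 = (11 - (-1)·-1.1250 - (-3)·-0.2857) / (5) = 1.8036
Iteration 3:
  x1 = (-9 - (-3)·0.8107 - (1)·1.8036) / (8) = -1.0464
  x2 = (-2 - (-1)·-1.5071 - (-4)·1.8036) / (7) = 0.5296
  x3 = (11 - (-1)·-1.5071 - (-3)·0.8107) / (5) = 2.3850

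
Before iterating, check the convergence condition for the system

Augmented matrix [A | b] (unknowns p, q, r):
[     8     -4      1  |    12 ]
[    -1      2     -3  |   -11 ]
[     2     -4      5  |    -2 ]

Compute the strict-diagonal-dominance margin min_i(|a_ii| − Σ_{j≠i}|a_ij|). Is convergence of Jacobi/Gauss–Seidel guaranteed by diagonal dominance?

row 1: |8| − (4+1) = 3
row 2: |2| − (1+3) = -2
row 3: |5| − (2+4) = -1
minimum over rows = -2 → not strictly diagonally dominant

-2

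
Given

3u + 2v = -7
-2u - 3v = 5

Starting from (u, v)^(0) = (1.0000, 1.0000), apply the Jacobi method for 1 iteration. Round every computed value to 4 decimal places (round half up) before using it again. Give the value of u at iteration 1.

-3.0000

Iteration 1:
  u = (-7 - (2)·1.0000) / (3) = -3.0000
  v = (5 - (-2)·1.0000) / (-3) = -2.3333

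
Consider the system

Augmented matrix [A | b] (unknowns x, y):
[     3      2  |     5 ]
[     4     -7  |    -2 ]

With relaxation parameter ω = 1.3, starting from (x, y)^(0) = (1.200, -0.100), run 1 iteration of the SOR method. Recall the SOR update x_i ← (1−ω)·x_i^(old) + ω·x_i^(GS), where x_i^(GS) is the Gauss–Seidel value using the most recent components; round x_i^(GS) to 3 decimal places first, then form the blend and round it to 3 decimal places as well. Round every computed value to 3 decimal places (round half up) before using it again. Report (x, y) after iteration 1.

(1.893, 1.807)

Iteration 1:
  x: GS value = (5 - (2)·-0.100) / (3) = 1.733;  x ← (1−ω)·1.200 + ω·1.733 = 1.893
  y: GS value = (-2 - (4)·1.893) / (-7) = 1.367;  y ← (1−ω)·-0.100 + ω·1.367 = 1.807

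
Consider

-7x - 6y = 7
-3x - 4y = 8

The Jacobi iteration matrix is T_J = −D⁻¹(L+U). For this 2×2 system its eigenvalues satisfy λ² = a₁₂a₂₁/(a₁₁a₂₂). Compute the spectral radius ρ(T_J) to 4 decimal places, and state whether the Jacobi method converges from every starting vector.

0.8018

a₁₂a₂₁/(a₁₁a₂₂) = (-6)·(-3) / ((-7)·(-4)) = 0.642857
ρ = √|0.642857| = √0.642857 = 0.8018
ρ < 1, so Jacobi converges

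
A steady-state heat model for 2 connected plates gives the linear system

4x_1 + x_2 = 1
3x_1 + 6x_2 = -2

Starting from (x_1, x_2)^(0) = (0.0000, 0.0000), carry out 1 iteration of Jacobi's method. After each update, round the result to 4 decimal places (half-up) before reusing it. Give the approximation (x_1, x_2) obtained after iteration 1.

(0.2500, -0.3333)

Iteration 1:
  x_1 = (1 - (1)·0.0000) / (4) = 0.2500
  x_2 = (-2 - (3)·0.0000) / (6) = -0.3333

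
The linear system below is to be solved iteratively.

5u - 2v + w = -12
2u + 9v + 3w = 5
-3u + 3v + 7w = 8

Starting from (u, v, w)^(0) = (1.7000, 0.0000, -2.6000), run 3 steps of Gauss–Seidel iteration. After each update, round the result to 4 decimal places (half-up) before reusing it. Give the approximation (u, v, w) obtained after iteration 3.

(-1.9809, 0.9904, -0.1306)

Iteration 1:
  u = (-12 - (-2)·0.0000 - (1)·-2.6000) / (5) = -1.8800
  v = (5 - (2)·-1.8800 - (3)·-2.6000) / (9) = 1.8400
  w = (8 - (-3)·-1.8800 - (3)·1.8400) / (7) = -0.4514
Iteration 2:
  u = (-12 - (-2)·1.8400 - (1)·-0.4514) / (5) = -1.5737
  v = (5 - (2)·-1.5737 - (3)·-0.4514) / (9) = 1.0557
  w = (8 - (-3)·-1.5737 - (3)·1.0557) / (7) = 0.0160
Iteration 3:
  u = (-12 - (-2)·1.0557 - (1)·0.0160) / (5) = -1.9809
  v = (5 - (2)·-1.9809 - (3)·0.0160) / (9) = 0.9904
  w = (8 - (-3)·-1.9809 - (3)·0.9904) / (7) = -0.1306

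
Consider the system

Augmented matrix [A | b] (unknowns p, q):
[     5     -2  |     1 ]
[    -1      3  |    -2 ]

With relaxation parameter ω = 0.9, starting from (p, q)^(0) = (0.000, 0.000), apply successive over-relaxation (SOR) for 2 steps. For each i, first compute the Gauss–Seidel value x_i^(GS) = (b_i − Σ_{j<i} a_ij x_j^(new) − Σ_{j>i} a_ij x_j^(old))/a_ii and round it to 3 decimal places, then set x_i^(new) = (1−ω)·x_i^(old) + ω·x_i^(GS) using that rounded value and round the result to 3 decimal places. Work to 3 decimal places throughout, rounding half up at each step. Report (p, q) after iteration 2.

Iteration 1:
  p: GS value = (1 - (-2)·0.000) / (5) = 0.200;  p ← (1−ω)·0.000 + ω·0.200 = 0.180
  q: GS value = (-2 - (-1)·0.180) / (3) = -0.607;  q ← (1−ω)·0.000 + ω·-0.607 = -0.546
Iteration 2:
  p: GS value = (1 - (-2)·-0.546) / (5) = -0.018;  p ← (1−ω)·0.180 + ω·-0.018 = 0.002
  q: GS value = (-2 - (-1)·0.002) / (3) = -0.666;  q ← (1−ω)·-0.546 + ω·-0.666 = -0.654

(0.002, -0.654)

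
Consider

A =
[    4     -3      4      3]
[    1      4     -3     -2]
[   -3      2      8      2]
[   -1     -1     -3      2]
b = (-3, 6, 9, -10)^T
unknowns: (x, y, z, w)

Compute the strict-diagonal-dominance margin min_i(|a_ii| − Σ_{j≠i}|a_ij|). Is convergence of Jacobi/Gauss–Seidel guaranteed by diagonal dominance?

row 1: |4| − (3+4+3) = -6
row 2: |4| − (1+3+2) = -2
row 3: |8| − (3+2+2) = 1
row 4: |2| − (1+1+3) = -3
minimum over rows = -6 → not strictly diagonally dominant

-6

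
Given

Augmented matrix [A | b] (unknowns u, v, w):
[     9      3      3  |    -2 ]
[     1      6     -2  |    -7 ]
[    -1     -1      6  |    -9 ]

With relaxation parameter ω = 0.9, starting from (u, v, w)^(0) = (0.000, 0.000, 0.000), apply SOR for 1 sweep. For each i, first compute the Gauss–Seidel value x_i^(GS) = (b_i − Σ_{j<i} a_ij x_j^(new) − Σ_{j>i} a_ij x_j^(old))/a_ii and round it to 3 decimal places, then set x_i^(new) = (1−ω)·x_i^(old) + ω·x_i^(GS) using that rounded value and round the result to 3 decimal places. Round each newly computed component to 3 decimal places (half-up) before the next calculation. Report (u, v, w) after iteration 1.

Iteration 1:
  u: GS value = (-2 - (3)·0.000 - (3)·0.000) / (9) = -0.222;  u ← (1−ω)·0.000 + ω·-0.222 = -0.200
  v: GS value = (-7 - (1)·-0.200 - (-2)·0.000) / (6) = -1.133;  v ← (1−ω)·0.000 + ω·-1.133 = -1.020
  w: GS value = (-9 - (-1)·-0.200 - (-1)·-1.020) / (6) = -1.703;  w ← (1−ω)·0.000 + ω·-1.703 = -1.533

(-0.200, -1.020, -1.533)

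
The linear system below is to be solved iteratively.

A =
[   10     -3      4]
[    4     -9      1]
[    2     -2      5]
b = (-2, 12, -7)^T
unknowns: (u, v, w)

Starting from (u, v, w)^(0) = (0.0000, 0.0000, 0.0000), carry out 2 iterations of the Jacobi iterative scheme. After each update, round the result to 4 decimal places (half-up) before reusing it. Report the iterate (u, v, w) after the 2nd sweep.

(-0.0400, -1.5778, -1.8533)

Iteration 1:
  u = (-2 - (-3)·0.0000 - (4)·0.0000) / (10) = -0.2000
  v = (12 - (4)·0.0000 - (1)·0.0000) / (-9) = -1.3333
  w = (-7 - (2)·0.0000 - (-2)·0.0000) / (5) = -1.4000
Iteration 2:
  u = (-2 - (-3)·-1.3333 - (4)·-1.4000) / (10) = -0.0400
  v = (12 - (4)·-0.2000 - (1)·-1.4000) / (-9) = -1.5778
  w = (-7 - (2)·-0.2000 - (-2)·-1.3333) / (5) = -1.8533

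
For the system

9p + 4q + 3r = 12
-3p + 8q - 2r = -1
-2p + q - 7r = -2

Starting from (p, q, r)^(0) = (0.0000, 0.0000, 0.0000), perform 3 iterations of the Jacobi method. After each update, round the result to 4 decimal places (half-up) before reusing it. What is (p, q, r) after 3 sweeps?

Iteration 1:
  p = (12 - (4)·0.0000 - (3)·0.0000) / (9) = 1.3333
  q = (-1 - (-3)·0.0000 - (-2)·0.0000) / (8) = -0.1250
  r = (-2 - (-2)·0.0000 - (1)·0.0000) / (-7) = 0.2857
Iteration 2:
  p = (12 - (4)·-0.1250 - (3)·0.2857) / (9) = 1.2937
  q = (-1 - (-3)·1.3333 - (-2)·0.2857) / (8) = 0.4464
  r = (-2 - (-2)·1.3333 - (1)·-0.1250) / (-7) = -0.1131
Iteration 3:
  p = (12 - (4)·0.4464 - (3)·-0.1131) / (9) = 1.1726
  q = (-1 - (-3)·1.2937 - (-2)·-0.1131) / (8) = 0.3319
  r = (-2 - (-2)·1.2937 - (1)·0.4464) / (-7) = -0.0201

(1.1726, 0.3319, -0.0201)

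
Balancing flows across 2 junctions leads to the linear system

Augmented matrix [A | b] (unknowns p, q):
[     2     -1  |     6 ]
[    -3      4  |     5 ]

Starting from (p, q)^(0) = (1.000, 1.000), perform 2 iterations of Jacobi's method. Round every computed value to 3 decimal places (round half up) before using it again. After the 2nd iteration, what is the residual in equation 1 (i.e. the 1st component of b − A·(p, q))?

Iteration 1:
  p = (6 - (-1)·1.000) / (2) = 3.500
  q = (5 - (-3)·1.000) / (4) = 2.000
Iteration 2:
  p = (6 - (-1)·2.000) / (2) = 4.000
  q = (5 - (-3)·3.500) / (4) = 3.875
Residual b − A·x = (1.875, 1.500)

1.875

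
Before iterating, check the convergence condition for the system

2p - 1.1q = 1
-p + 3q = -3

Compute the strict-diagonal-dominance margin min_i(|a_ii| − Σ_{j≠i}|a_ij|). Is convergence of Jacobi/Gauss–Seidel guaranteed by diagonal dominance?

0.9

row 1: |2| − (1.1) = 0.9
row 2: |3| − (1) = 2
minimum over rows = 0.9 → strictly diagonally dominant (convergence guaranteed)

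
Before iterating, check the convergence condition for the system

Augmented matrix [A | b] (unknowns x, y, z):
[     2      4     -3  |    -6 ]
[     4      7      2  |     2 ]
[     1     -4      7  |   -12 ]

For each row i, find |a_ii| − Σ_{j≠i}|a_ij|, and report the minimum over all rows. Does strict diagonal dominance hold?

-5

row 1: |2| − (4+3) = -5
row 2: |7| − (4+2) = 1
row 3: |7| − (1+4) = 2
minimum over rows = -5 → not strictly diagonally dominant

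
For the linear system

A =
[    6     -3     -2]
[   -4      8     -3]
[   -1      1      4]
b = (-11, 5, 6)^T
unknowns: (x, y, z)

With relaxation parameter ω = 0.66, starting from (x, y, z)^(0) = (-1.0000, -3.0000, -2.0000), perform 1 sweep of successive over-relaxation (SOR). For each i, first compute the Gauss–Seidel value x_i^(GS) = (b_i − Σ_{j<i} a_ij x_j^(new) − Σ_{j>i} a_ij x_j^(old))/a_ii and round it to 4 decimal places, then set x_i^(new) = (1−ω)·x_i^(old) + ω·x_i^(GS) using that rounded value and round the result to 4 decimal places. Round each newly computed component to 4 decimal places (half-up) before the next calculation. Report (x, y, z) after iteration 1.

Iteration 1:
  x: GS value = (-11 - (-3)·-3.0000 - (-2)·-2.0000) / (6) = -4.0000;  x ← (1−ω)·-1.0000 + ω·-4.0000 = -2.9800
  y: GS value = (5 - (-4)·-2.9800 - (-3)·-2.0000) / (8) = -1.6150;  y ← (1−ω)·-3.0000 + ω·-1.6150 = -2.0859
  z: GS value = (6 - (-1)·-2.9800 - (1)·-2.0859) / (4) = 1.2765;  z ← (1−ω)·-2.0000 + ω·1.2765 = 0.1625

(-2.9800, -2.0859, 0.1625)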